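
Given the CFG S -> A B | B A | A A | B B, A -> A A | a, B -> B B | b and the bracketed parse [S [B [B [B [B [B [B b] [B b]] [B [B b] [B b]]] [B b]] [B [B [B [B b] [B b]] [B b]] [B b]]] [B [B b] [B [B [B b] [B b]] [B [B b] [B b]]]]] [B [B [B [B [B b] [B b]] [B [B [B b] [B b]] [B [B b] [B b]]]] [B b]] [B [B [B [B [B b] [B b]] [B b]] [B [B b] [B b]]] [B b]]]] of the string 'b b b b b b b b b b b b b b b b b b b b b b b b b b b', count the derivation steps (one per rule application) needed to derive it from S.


Every bracketed nonterminal node [X ...] in the tree is produced by exactly one rule application.
Reading the tree off as a leftmost derivation:
  Step 1: S  =>  B B   (applied S -> B B)
  Step 2: B B  =>  B B B   (applied B -> B B)
  Step 3: B B B  =>  B B B B   (applied B -> B B)
  Step 4: B B B B  =>  B B B B B   (applied B -> B B)
  Step 5: B B B B B  =>  B B B B B B   (applied B -> B B)
  Step 6: B B B B B B  =>  B B B B B B B   (applied B -> B B)
  Step 7: B B B B B B B  =>  b B B B B B B   (applied B -> b)
  Step 8: b B B B B B B  =>  b b B B B B B   (applied B -> b)
  Step 9: b b B B B B B  =>  b b B B B B B B   (applied B -> B B)
  Step 10: b b B B B B B B  =>  b b b B B B B B   (applied B -> b)
  Step 11: b b b B B B B B  =>  b b b b B B B B   (applied B -> b)
  Step 12: b b b b B B B B  =>  b b b b b B B B   (applied B -> b)
  Step 13: b b b b b B B B  =>  b b b b b B B B B   (applied B -> B B)
  Step 14: b b b b b B B B B  =>  b b b b b B B B B B   (applied B -> B B)
  Step 15: b b b b b B B B B B  =>  b b b b b B B B B B B   (applied B -> B B)
  Step 16: b b b b b B B B B B B  =>  b b b b b b B B B B B   (applied B -> b)
  Step 17: b b b b b b B B B B B  =>  b b b b b b b B B B B   (applied B -> b)
  Step 18: b b b b b b b B B B B  =>  b b b b b b b b B B B   (applied B -> b)
  Step 19: b b b b b b b b B B B  =>  b b b b b b b b b B B   (applied B -> b)
  Step 20: b b b b b b b b b B B  =>  b b b b b b b b b B B B   (applied B -> B B)
  Step 21: b b b b b b b b b B B B  =>  b b b b b b b b b b B B   (applied B -> b)
  Step 22: b b b b b b b b b b B B  =>  b b b b b b b b b b B B B   (applied B -> B B)
  Step 23: b b b b b b b b b b B B B  =>  b b b b b b b b b b B B B B   (applied B -> B B)
  Step 24: b b b b b b b b b b B B B B  =>  b b b b b b b b b b b B B B   (applied B -> b)
  Step 25: b b b b b b b b b b b B B B  =>  b b b b b b b b b b b b B B   (applied B -> b)
  Step 26: b b b b b b b b b b b b B B  =>  b b b b b b b b b b b b B B B   (applied B -> B B)
  Step 27: b b b b b b b b b b b b B B B  =>  b b b b b b b b b b b b b B B   (applied B -> b)
  Step 28: b b b b b b b b b b b b b B B  =>  b b b b b b b b b b b b b b B   (applied B -> b)
  Step 29: b b b b b b b b b b b b b b B  =>  b b b b b b b b b b b b b b B B   (applied B -> B B)
  Step 30: b b b b b b b b b b b b b b B B  =>  b b b b b b b b b b b b b b B B B   (applied B -> B B)
  Step 31: b b b b b b b b b b b b b b B B B  =>  b b b b b b b b b b b b b b B B B B   (applied B -> B B)
  Step 32: b b b b b b b b b b b b b b B B B B  =>  b b b b b b b b b b b b b b B B B B B   (applied B -> B B)
  Step 33: b b b b b b b b b b b b b b B B B B B  =>  b b b b b b b b b b b b b b b B B B B   (applied B -> b)
  Step 34: b b b b b b b b b b b b b b b B B B B  =>  b b b b b b b b b b b b b b b b B B B   (applied B -> b)
  Step 35: b b b b b b b b b b b b b b b b B B B  =>  b b b b b b b b b b b b b b b b B B B B   (applied B -> B B)
  Step 36: b b b b b b b b b b b b b b b b B B B B  =>  b b b b b b b b b b b b b b b b B B B B B   (applied B -> B B)
  Step 37: b b b b b b b b b b b b b b b b B B B B B  =>  b b b b b b b b b b b b b b b b b B B B B   (applied B -> b)
  Step 38: b b b b b b b b b b b b b b b b b B B B B  =>  b b b b b b b b b b b b b b b b b b B B B   (applied B -> b)
  Step 39: b b b b b b b b b b b b b b b b b b B B B  =>  b b b b b b b b b b b b b b b b b b B B B B   (applied B -> B B)
  Step 40: b b b b b b b b b b b b b b b b b b B B B B  =>  b b b b b b b b b b b b b b b b b b b B B B   (applied B -> b)
  Step 41: b b b b b b b b b b b b b b b b b b b B B B  =>  b b b b b b b b b b b b b b b b b b b b B B   (applied B -> b)
  Step 42: b b b b b b b b b b b b b b b b b b b b B B  =>  b b b b b b b b b b b b b b b b b b b b b B   (applied B -> b)
  Step 43: b b b b b b b b b b b b b b b b b b b b b B  =>  b b b b b b b b b b b b b b b b b b b b b B B   (applied B -> B B)
  Step 44: b b b b b b b b b b b b b b b b b b b b b B B  =>  b b b b b b b b b b b b b b b b b b b b b B B B   (applied B -> B B)
  Step 45: b b b b b b b b b b b b b b b b b b b b b B B B  =>  b b b b b b b b b b b b b b b b b b b b b B B B B   (applied B -> B B)
  Step 46: b b b b b b b b b b b b b b b b b b b b b B B B B  =>  b b b b b b b b b b b b b b b b b b b b b B B B B B   (applied B -> B B)
  Step 47: b b b b b b b b b b b b b b b b b b b b b B B B B B  =>  b b b b b b b b b b b b b b b b b b b b b b B B B B   (applied B -> b)
  Step 48: b b b b b b b b b b b b b b b b b b b b b b B B B B  =>  b b b b b b b b b b b b b b b b b b b b b b b B B B   (applied B -> b)
  Step 49: b b b b b b b b b b b b b b b b b b b b b b b B B B  =>  b b b b b b b b b b b b b b b b b b b b b b b b B B   (applied B -> b)
  Step 50: b b b b b b b b b b b b b b b b b b b b b b b b B B  =>  b b b b b b b b b b b b b b b b b b b b b b b b B B B   (applied B -> B B)
  Step 51: b b b b b b b b b b b b b b b b b b b b b b b b B B B  =>  b b b b b b b b b b b b b b b b b b b b b b b b b B B   (applied B -> b)
  Step 52: b b b b b b b b b b b b b b b b b b b b b b b b b B B  =>  b b b b b b b b b b b b b b b b b b b b b b b b b b B   (applied B -> b)
  Step 53: b b b b b b b b b b b b b b b b b b b b b b b b b b B  =>  b b b b b b b b b b b b b b b b b b b b b b b b b b b   (applied B -> b)
Final yield: b b b b b b b b b b b b b b b b b b b b b b b b b b b
Total rewrite steps: 53

53


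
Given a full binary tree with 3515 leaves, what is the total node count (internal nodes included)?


Leaf nodes (terminals): 3515
Internal nodes = n - 1 = 3515 - 1 = 3514
Total = leaves + internal = 3515 + 3514 = 7029

7029


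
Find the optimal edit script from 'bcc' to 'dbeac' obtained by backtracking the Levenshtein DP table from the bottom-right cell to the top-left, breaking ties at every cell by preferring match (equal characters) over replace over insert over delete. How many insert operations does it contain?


Edit distance = 3. Backtracking from cell (3, 5) with preference match > replace > insert > delete,
then listing the resulting alignment 'bcc' -> 'dbeac' left to right:
  Step 1: insert 'd' [insertion #1]
  Step 2: keep 'b'
  Step 3: insert 'e' [insertion #2]
  Step 4: replace c->a
  Step 5: keep 'c'
Total insertions: 2

2


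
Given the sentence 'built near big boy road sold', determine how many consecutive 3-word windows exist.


Word trigrams from [6] words:
  Trigram 1: (built near big)
  Trigram 2: (near big boy)
  Trigram 3: (big boy road)
  Trigram 4: (boy road sold)
Total word trigrams: 6 - 2 = 4

4


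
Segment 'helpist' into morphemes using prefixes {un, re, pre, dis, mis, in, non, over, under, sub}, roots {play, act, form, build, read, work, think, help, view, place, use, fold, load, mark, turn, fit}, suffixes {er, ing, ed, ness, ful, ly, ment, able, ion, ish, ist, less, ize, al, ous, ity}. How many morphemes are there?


Segmenting 'helpist' against the inventory:
  'help' -> root (morpheme 1)
  'ist' -> suffix (morpheme 2)
Total morphemes: 2

2


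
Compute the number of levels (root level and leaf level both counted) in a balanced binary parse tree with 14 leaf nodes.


In a balanced binary tree with n leaves the deepest leaf is ceil(log2(n)) edges below the root,
so counting node levels inclusive of root and leaves gives ceil(log2(n)) + 1 levels.
log2(14) = 3.8074
ceil(3.8074) = 4
levels = 4 + 1 = 5

5


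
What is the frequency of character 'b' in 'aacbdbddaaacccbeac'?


Scanning 'aacbdbddaaacccbeac' for 'b':
  Position 3: 'b' -> MATCH (count: 1)
  Position 5: 'b' -> MATCH (count: 2)
  Position 14: 'b' -> MATCH (count: 3)
Total occurrences of 'b': 3

3


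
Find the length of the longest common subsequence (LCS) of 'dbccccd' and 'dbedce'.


DP table for LCS of 'dbccccd' and 'dbedce':
       d  b  e  d  c  e
    0  0  0  0  0  0  0
  d 0  1  1  1  1  1  1
  b 0  1  2  2  2  2  2
  c 0  1  2  2  2  3  3
  c 0  1  2  2  2  3  3
  c 0  1  2  2  2  3  3
  c 0  1  2  2  2  3  3
  d 0  1  2  2  3  3  3
LCS: 'dbc'
LCS length = 3

3


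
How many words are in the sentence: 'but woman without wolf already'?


Counting words by splitting on spaces:
  Word 1: 'but'
  Word 2: 'woman'
  Word 3: 'without'
  Word 4: 'wolf'
  Word 5: 'already'
Total words: 5

5


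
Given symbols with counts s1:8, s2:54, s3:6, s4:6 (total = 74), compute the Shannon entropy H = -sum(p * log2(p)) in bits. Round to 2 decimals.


Computing entropy H = -sum(p_i * log2(p_i)):
  s1: p = 8/74 = 0.1081, -p*log2(p) = 0.3470
  s2: p = 54/74 = 0.7297, -p*log2(p) = 0.3317
  s3: p = 6/74 = 0.0811, -p*log2(p) = 0.2939
  s4: p = 6/74 = 0.0811, -p*log2(p) = 0.2939
H = sum of terms = 1.2665
Rounded to 2 decimals: 1.27

1.27


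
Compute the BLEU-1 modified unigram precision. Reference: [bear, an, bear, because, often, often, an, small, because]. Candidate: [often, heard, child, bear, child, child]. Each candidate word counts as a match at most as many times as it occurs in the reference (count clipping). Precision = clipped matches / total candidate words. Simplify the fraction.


Reference word counts: {'an': 2, 'bear': 2, 'because': 2, 'often': 2, 'small': 1}
Checking each candidate word (with clipping):
  'often' -> in reference (ref count 2, used 1/2) -> match (matches: 1)
  'heard' -> not in reference -> no match (matches: 1)
  'child' -> not in reference -> no match (matches: 1)
  'bear' -> in reference (ref count 2, used 1/2) -> match (matches: 2)
  'child' -> not in reference -> no match (matches: 2)
  'child' -> not in reference -> no match (matches: 2)
Clipped matches: 2, Candidate length: 6
Precision = 2/6 = 1/3

1/3


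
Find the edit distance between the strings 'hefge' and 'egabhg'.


Building DP table for s1='hefge' (len 5) and s2='egabhg' (len 6):
       e  g  a  b  h  g
    0  1  2  3  4  5  6
  h 1  1  2  3  4  4  5
  e 2  1  2  3  4  5  5
  f 3  2  2  3  4  5  6
  g 4  3  2  3  4  5  5
  e 5  4  3  3  4  5  6
Edit distance = dp[5][6] = 6

6


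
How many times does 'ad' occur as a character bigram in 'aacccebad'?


Scanning 'aacccebad' for bigram 'ad':
  Position 0: 'aa' -> no
  Position 1: 'ac' -> no
  Position 2: 'cc' -> no
  Position 3: 'cc' -> no
  Position 4: 'ce' -> no
  Position 5: 'eb' -> no
  Position 6: 'ba' -> no
  Position 7: 'ad' -> MATCH
Total matches: 1

1


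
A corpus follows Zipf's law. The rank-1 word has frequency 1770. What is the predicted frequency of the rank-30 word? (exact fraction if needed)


Zipf's law: freq(rank) = f1 / rank
f1 = 1770, rank = 30
freq = 1770 / 30
= 59

59


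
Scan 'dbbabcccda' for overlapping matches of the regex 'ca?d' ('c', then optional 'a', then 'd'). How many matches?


Pattern: ca?d means 'c', then optional 'a', then 'd'.
Scanning 'dbbabcccda' position-by-position:
  Pos 0: window 'dbb' -> no
  Pos 1: window 'bba' -> no
  Pos 2: window 'bab' -> no
  Pos 3: window 'abc' -> no
  Pos 4: window 'bcc' -> no
  Pos 5: window 'ccc' -> no
  Pos 6: window 'ccd' -> no
  Pos 7: window 'cda' -> MATCH
  Pos 8: window 'da' -> no
  Pos 9: window 'a' -> no
Total matches: 1

1


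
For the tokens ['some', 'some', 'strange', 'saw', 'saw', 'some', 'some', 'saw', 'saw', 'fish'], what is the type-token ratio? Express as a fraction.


Tokens: 10
Unique types: ('fish', 'saw', 'some', 'strange') = 4
TTR = 4/10
Simplify: divide both by 2 -> 2/5
TTR = 2/5

2/5


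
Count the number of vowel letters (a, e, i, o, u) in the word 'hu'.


Scanning each character of 'hu':
  Position 1: 'h' -> consonant (running count: 0)
  Position 2: 'u' -> vowel (running count: 1)
Total vowels: 1

1


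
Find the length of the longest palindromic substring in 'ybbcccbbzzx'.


Scanning 'ybbcccbbzzx' for palindromic substrings.
Substring at positions 1-7: 'bbcccbb'.
Check: reverse('bbcccbb') = 'bbcccbb' -> palindrome confirmed.
Neighbouring characters ('y' / 'z') break symmetry, so it cannot extend further.
No longer palindromic substring exists; longest length = 7

7


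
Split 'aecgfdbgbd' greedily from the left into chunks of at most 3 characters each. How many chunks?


'aecgfdbgbd' has 10 characters.
Chunking with max size 3:
  Chunk 1: 'aec' (positions 0-2)
  Chunk 2: 'gfd' (positions 3-5)
  Chunk 3: 'bgb' (positions 6-8)
  Chunk 4: 'd' (positions 9-9)
Total chunks: ceil(10 / 3) = 4

4


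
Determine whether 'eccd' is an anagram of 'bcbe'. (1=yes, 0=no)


Sort characters of 'eccd': 'ccde'
Sort characters of 'bcbe': 'bbce'
Sorted forms differ -> they are NOT anagrams
Result: 0

0


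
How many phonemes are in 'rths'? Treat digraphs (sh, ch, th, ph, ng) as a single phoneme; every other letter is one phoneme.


Parsing 'rths' greedily, digraphs first:
  'r' -> consonant phoneme (phonemes so far: 1)
  'th' -> digraph (1 consonant phoneme) (phonemes so far: 2)
  's' -> consonant phoneme (phonemes so far: 3)
Total phonemes: 3

3


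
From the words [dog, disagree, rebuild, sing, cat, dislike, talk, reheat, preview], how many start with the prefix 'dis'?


Checking each word for prefix 'dis':
  'dog' -> no (count: 0)
  'disagree' -> YES, starts with 'dis' (count: 1)
  'rebuild' -> no (count: 1)
  'sing' -> no (count: 1)
  'cat' -> no (count: 1)
  'dislike' -> YES, starts with 'dis' (count: 2)
  'talk' -> no (count: 2)
  'reheat' -> no (count: 2)
  'preview' -> no (count: 2)
Total with prefix 'dis': 2

2


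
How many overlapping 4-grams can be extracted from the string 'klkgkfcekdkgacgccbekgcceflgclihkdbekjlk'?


String 'klkgkfcekdkgacgccbekgcceflgclihkdbekjlk' has length L = 39.
Number of overlapping n-grams = L - n + 1
Substituting: 39 - 4 + 1 = 36

36


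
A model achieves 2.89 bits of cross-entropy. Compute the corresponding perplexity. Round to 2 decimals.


Perplexity formula: PP = 2^H
H = 2.89
PP = 2^2.89
Decompose: 2^2.89 = 2^2 * 2^0.89
2^2 = 4, 2^0.89 ~ 1.8531761
PP ~ 4 * 1.8531761 = 7.4127044
Rounded to 2 decimals: 7.41

7.41


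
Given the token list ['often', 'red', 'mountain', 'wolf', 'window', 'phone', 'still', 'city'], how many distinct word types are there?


Listing all tokens and tracking unique types:
  Token 1: 'often' -> NEW (unique so far: 1)
  Token 2: 'red' -> NEW (unique so far: 2)
  Token 3: 'mountain' -> NEW (unique so far: 3)
  Token 4: 'wolf' -> NEW (unique so far: 4)
  Token 5: 'window' -> NEW (unique so far: 5)
  Token 6: 'phone' -> NEW (unique so far: 6)
  Token 7: 'still' -> NEW (unique so far: 7)
  Token 8: 'city' -> NEW (unique so far: 8)
Unique types: ('city', 'mountain', 'often', 'phone', 'red', 'still', 'window', 'wolf')
Vocabulary size: 8

8


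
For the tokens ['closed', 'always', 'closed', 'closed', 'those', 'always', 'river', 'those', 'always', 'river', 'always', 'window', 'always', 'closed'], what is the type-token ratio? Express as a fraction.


Tokens: 14
Unique types: ('always', 'closed', 'river', 'those', 'window') = 5
TTR = 5/14
Already in lowest terms.

5/14


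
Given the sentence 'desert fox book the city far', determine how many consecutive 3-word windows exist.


Word trigrams from [6] words:
  Trigram 1: (desert fox book)
  Trigram 2: (fox book the)
  Trigram 3: (book the city)
  Trigram 4: (the city far)
Total word trigrams: 6 - 2 = 4

4


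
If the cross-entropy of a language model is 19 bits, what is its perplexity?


Perplexity formula: PP = 2^H
H = 19
PP = 2^19
PP = 2^19 = 524288

524288


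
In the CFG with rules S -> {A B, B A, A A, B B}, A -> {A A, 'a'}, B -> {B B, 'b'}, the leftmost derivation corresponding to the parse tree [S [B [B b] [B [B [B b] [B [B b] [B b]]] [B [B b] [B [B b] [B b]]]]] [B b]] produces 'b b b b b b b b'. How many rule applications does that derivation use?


Every bracketed nonterminal node [X ...] in the tree is produced by exactly one rule application.
Reading the tree off as a leftmost derivation:
  Step 1: S  =>  B B   (applied S -> B B)
  Step 2: B B  =>  B B B   (applied B -> B B)
  Step 3: B B B  =>  b B B   (applied B -> b)
  Step 4: b B B  =>  b B B B   (applied B -> B B)
  Step 5: b B B B  =>  b B B B B   (applied B -> B B)
  Step 6: b B B B B  =>  b b B B B   (applied B -> b)
  Step 7: b b B B B  =>  b b B B B B   (applied B -> B B)
  Step 8: b b B B B B  =>  b b b B B B   (applied B -> b)
  Step 9: b b b B B B  =>  b b b b B B   (applied B -> b)
  Step 10: b b b b B B  =>  b b b b B B B   (applied B -> B B)
  Step 11: b b b b B B B  =>  b b b b b B B   (applied B -> b)
  Step 12: b b b b b B B  =>  b b b b b B B B   (applied B -> B B)
  Step 13: b b b b b B B B  =>  b b b b b b B B   (applied B -> b)
  Step 14: b b b b b b B B  =>  b b b b b b b B   (applied B -> b)
  Step 15: b b b b b b b B  =>  b b b b b b b b   (applied B -> b)
Final yield: b b b b b b b b
Total rewrite steps: 15

15


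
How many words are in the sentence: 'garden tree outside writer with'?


Counting words by splitting on spaces:
  Word 1: 'garden'
  Word 2: 'tree'
  Word 3: 'outside'
  Word 4: 'writer'
  Word 5: 'with'
Total words: 5

5


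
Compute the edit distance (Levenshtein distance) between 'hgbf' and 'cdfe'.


Building DP table for s1='hgbf' (len 4) and s2='cdfe' (len 4):
       c  d  f  e
    0  1  2  3  4
  h 1  1  2  3  4
  g 2  2  2  3  4
  b 3  3  3  3  4
  f 4  4  4  3  4
Edit distance = dp[4][4] = 4

4


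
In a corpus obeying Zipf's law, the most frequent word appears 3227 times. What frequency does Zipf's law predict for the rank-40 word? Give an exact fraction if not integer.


Zipf's law: freq(rank) = f1 / rank
f1 = 3227, rank = 40
freq = 3227 / 40
GCD(3227, 40) = 1
Simplified: 3227/40

3227/40


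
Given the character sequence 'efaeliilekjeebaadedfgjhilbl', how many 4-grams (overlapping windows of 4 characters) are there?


String 'efaeliilekjeebaadedfgjhilbl' has length L = 27.
Number of overlapping n-grams = L - n + 1
Substituting: 27 - 4 + 1 = 24

24


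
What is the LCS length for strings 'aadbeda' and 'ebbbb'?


DP table for LCS of 'aadbeda' and 'ebbbb':
       e  b  b  b  b
    0  0  0  0  0  0
  a 0  0  0  0  0  0
  a 0  0  0  0  0  0
  d 0  0  0  0  0  0
  b 0  0  1  1  1  1
  e 0  1  1  1  1  1
  d 0  1  1  1  1  1
  a 0  1  1  1  1  1
LCS: 'b'
LCS length = 1

1


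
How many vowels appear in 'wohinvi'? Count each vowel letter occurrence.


Scanning each character of 'wohinvi':
  Position 1: 'w' -> consonant (running count: 0)
  Position 2: 'o' -> vowel (running count: 1)
  Position 3: 'h' -> consonant (running count: 1)
  Position 4: 'i' -> vowel (running count: 2)
  Position 5: 'n' -> consonant (running count: 2)
  Position 6: 'v' -> consonant (running count: 2)
  Position 7: 'i' -> vowel (running count: 3)
Total vowels: 3

3


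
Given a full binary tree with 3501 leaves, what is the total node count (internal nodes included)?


Leaf nodes (terminals): 3501
Internal nodes = n - 1 = 3501 - 1 = 3500
Total = leaves + internal = 3501 + 3500 = 7001

7001


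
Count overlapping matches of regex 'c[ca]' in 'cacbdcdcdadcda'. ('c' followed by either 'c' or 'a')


Pattern: c[ca] means 'c' followed by either 'c' or 'a'.
Scanning 'cacbdcdcdadcda' position-by-position:
  Pos 0: window 'ca' -> MATCH
  Pos 1: window 'ac' -> no
  Pos 2: window 'cb' -> no
  Pos 3: window 'bd' -> no
  Pos 4: window 'dc' -> no
  Pos 5: window 'cd' -> no
  Pos 6: window 'dc' -> no
  Pos 7: window 'cd' -> no
  Pos 8: window 'da' -> no
  Pos 9: window 'ad' -> no
  Pos 10: window 'dc' -> no
  Pos 11: window 'cd' -> no
  Pos 12: window 'da' -> no
  Pos 13: window 'a' -> no
Total matches: 1

1


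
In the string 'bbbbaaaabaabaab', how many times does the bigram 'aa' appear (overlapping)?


Scanning 'bbbbaaaabaabaab' for bigram 'aa':
  Position 0: 'bb' -> no
  Position 1: 'bb' -> no
  Position 2: 'bb' -> no
  Position 3: 'ba' -> no
  Position 4: 'aa' -> MATCH
  Position 5: 'aa' -> MATCH
  Position 6: 'aa' -> MATCH
  Position 7: 'ab' -> no
  Position 8: 'ba' -> no
  Position 9: 'aa' -> MATCH
  Position 10: 'ab' -> no
  Position 11: 'ba' -> no
  Position 12: 'aa' -> MATCH
  Position 13: 'ab' -> no
Total matches: 5

5


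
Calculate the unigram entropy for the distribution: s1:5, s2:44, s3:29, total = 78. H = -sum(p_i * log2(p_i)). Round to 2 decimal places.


Computing entropy H = -sum(p_i * log2(p_i)):
  s1: p = 5/78 = 0.0641, -p*log2(p) = 0.2541
  s2: p = 44/78 = 0.5641, -p*log2(p) = 0.4659
  s3: p = 29/78 = 0.3718, -p*log2(p) = 0.5307
H = sum of terms = 1.2507
Rounded to 2 decimals: 1.25

1.25


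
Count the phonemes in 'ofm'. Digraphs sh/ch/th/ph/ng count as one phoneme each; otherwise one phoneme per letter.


Parsing 'ofm' greedily, digraphs first:
  'o' -> vowel phoneme (phonemes so far: 1)
  'f' -> consonant phoneme (phonemes so far: 2)
  'm' -> consonant phoneme (phonemes so far: 3)
Total phonemes: 3

3


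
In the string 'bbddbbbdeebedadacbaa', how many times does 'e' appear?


Scanning 'bbddbbbdeebedadacbaa' for 'e':
  Position 8: 'e' -> MATCH (count: 1)
  Position 9: 'e' -> MATCH (count: 2)
  Position 11: 'e' -> MATCH (count: 3)
Total occurrences of 'e': 3

3


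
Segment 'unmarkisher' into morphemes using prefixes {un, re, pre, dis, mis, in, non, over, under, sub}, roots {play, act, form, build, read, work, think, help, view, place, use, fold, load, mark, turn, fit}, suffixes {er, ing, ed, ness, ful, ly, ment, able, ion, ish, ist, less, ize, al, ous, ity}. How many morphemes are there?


Segmenting 'unmarkisher' against the inventory:
  'un' -> prefix (morpheme 1)
  'mark' -> root (morpheme 2)
  'ish' -> suffix (morpheme 3)
  'er' -> suffix (morpheme 4)
Total morphemes: 4

4


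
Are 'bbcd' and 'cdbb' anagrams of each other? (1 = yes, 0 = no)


Sort characters of 'bbcd': 'bbcd'
Sort characters of 'cdbb': 'bbcd'
Sorted forms match -> they ARE anagrams
Result: 1

1


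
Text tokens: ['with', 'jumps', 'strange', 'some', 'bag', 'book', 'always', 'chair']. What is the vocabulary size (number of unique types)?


Listing all tokens and tracking unique types:
  Token 1: 'with' -> NEW (unique so far: 1)
  Token 2: 'jumps' -> NEW (unique so far: 2)
  Token 3: 'strange' -> NEW (unique so far: 3)
  Token 4: 'some' -> NEW (unique so far: 4)
  Token 5: 'bag' -> NEW (unique so far: 5)
  Token 6: 'book' -> NEW (unique so far: 6)
  Token 7: 'always' -> NEW (unique so far: 7)
  Token 8: 'chair' -> NEW (unique so far: 8)
Unique types: ('always', 'bag', 'book', 'chair', 'jumps', 'some', 'strange', 'with')
Vocabulary size: 8

8


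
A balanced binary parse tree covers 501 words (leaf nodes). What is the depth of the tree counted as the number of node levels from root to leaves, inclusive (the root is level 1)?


In a balanced binary tree with n leaves the deepest leaf is ceil(log2(n)) edges below the root,
so counting node levels inclusive of root and leaves gives ceil(log2(n)) + 1 levels.
log2(501) = 8.9687
ceil(8.9687) = 9
levels = 9 + 1 = 10

10


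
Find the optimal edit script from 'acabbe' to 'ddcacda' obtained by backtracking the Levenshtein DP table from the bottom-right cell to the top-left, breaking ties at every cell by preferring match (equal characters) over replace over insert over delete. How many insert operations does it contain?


Edit distance = 5. Backtracking from cell (6, 7) with preference match > replace > insert > delete,
then listing the resulting alignment 'acabbe' -> 'ddcacda' left to right:
  Step 1: insert 'd' [insertion #1]
  Step 2: replace a->d
  Step 3: keep 'c'
  Step 4: keep 'a'
  Step 5: replace b->c
  Step 6: replace b->d
  Step 7: replace e->a
Total insertions: 1

1


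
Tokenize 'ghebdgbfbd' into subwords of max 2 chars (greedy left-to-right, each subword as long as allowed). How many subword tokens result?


'ghebdgbfbd' has 10 characters.
Chunking with max size 2:
  Chunk 1: 'gh' (positions 0-1)
  Chunk 2: 'eb' (positions 2-3)
  Chunk 3: 'dg' (positions 4-5)
  Chunk 4: 'bf' (positions 6-7)
  Chunk 5: 'bd' (positions 8-9)
Total chunks: ceil(10 / 2) = 5

5


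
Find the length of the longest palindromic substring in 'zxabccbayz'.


Scanning 'zxabccbayz' for palindromic substrings.
Substring at positions 2-7: 'abccba'.
Check: reverse('abccba') = 'abccba' -> palindrome confirmed.
Neighbouring characters ('x' / 'y') break symmetry, so it cannot extend further.
No longer palindromic substring exists; longest length = 6

6


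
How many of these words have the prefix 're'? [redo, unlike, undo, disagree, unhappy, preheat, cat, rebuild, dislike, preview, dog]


Checking each word for prefix 're':
  'redo' -> YES, starts with 're' (count: 1)
  'unlike' -> no (count: 1)
  'undo' -> no (count: 1)
  'disagree' -> no (count: 1)
  'unhappy' -> no (count: 1)
  'preheat' -> no (count: 1)
  'cat' -> no (count: 1)
  'rebuild' -> YES, starts with 're' (count: 2)
  'dislike' -> no (count: 2)
  'preview' -> no (count: 2)
  'dog' -> no (count: 2)
Total with prefix 're': 2

2


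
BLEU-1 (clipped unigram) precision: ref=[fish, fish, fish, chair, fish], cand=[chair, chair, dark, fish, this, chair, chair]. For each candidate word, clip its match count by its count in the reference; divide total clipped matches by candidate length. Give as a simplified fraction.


Reference word counts: {'chair': 1, 'fish': 4}
Checking each candidate word (with clipping):
  'chair' -> in reference (ref count 1, used 1/1) -> match (matches: 1)
  'chair' -> ref count 1 already used up (1/1) -> clipped, no match (matches: 1)
  'dark' -> not in reference -> no match (matches: 1)
  'fish' -> in reference (ref count 4, used 1/4) -> match (matches: 2)
  'this' -> not in reference -> no match (matches: 2)
  'chair' -> ref count 1 already used up (1/1) -> clipped, no match (matches: 2)
  'chair' -> ref count 1 already used up (1/1) -> clipped, no match (matches: 2)
Clipped matches: 2, Candidate length: 7
Precision = 2/7

2/7


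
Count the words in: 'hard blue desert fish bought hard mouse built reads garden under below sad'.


Counting words by splitting on spaces:
  Word 1: 'hard'
  Word 2: 'blue'
  Word 3: 'desert'
  Word 4: 'fish'
  Word 5: 'bought'
  Word 6: 'hard'
  Word 7: 'mouse'
  Word 8: 'built'
  Word 9: 'reads'
  Word 10: 'garden'
  Word 11: 'under'
  Word 12: 'below'
  Word 13: 'sad'
Total words: 13

13


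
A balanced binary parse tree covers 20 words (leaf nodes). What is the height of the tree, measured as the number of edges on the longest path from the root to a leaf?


In a balanced binary tree with n leaves the deepest leaf is ceil(log2(n)) edges below the root.
log2(20) = 4.3219
ceil(4.3219) = 5
height (edges) = 5

5


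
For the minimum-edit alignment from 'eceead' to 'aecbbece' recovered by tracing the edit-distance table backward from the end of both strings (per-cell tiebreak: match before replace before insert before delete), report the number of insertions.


Edit distance = 5. Backtracking from cell (6, 8) with preference match > replace > insert > delete,
then listing the resulting alignment 'eceead' -> 'aecbbece' left to right:
  Step 1: insert 'a' [insertion #1]
  Step 2: keep 'e'
  Step 3: keep 'c'
  Step 4: insert 'b' [insertion #2]
  Step 5: replace e->b
  Step 6: keep 'e'
  Step 7: replace a->c
  Step 8: replace d->e
Total insertions: 2

2


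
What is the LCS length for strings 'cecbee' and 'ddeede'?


DP table for LCS of 'cecbee' and 'ddeede':
       d  d  e  e  d  e
    0  0  0  0  0  0  0
  c 0  0  0  0  0  0  0
  e 0  0  0  1  1  1  1
  c 0  0  0  1  1  1  1
  b 0  0  0  1  1  1  1
  e 0  0  0  1  2  2  2
  e 0  0  0  1  2  2  3
LCS: 'eee'
LCS length = 3

3


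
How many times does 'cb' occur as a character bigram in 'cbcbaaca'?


Scanning 'cbcbaaca' for bigram 'cb':
  Position 0: 'cb' -> MATCH
  Position 1: 'bc' -> no
  Position 2: 'cb' -> MATCH
  Position 3: 'ba' -> no
  Position 4: 'aa' -> no
  Position 5: 'ac' -> no
  Position 6: 'ca' -> no
Total matches: 2

2


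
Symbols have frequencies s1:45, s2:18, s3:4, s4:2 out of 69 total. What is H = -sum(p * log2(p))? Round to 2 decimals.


Computing entropy H = -sum(p_i * log2(p_i)):
  s1: p = 45/69 = 0.6522, -p*log2(p) = 0.4022
  s2: p = 18/69 = 0.2609, -p*log2(p) = 0.5057
  s3: p = 4/69 = 0.0580, -p*log2(p) = 0.2382
  s4: p = 2/69 = 0.0290, -p*log2(p) = 0.1481
H = sum of terms = 1.2942
Rounded to 2 decimals: 1.29

1.29


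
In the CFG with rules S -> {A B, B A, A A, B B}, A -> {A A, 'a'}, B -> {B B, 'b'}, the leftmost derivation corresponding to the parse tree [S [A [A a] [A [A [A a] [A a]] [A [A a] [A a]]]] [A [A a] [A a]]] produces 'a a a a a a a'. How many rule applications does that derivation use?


Every bracketed nonterminal node [X ...] in the tree is produced by exactly one rule application.
Reading the tree off as a leftmost derivation:
  Step 1: S  =>  A A   (applied S -> A A)
  Step 2: A A  =>  A A A   (applied A -> A A)
  Step 3: A A A  =>  a A A   (applied A -> a)
  Step 4: a A A  =>  a A A A   (applied A -> A A)
  Step 5: a A A A  =>  a A A A A   (applied A -> A A)
  Step 6: a A A A A  =>  a a A A A   (applied A -> a)
  Step 7: a a A A A  =>  a a a A A   (applied A -> a)
  Step 8: a a a A A  =>  a a a A A A   (applied A -> A A)
  Step 9: a a a A A A  =>  a a a a A A   (applied A -> a)
  Step 10: a a a a A A  =>  a a a a a A   (applied A -> a)
  Step 11: a a a a a A  =>  a a a a a A A   (applied A -> A A)
  Step 12: a a a a a A A  =>  a a a a a a A   (applied A -> a)
  Step 13: a a a a a a A  =>  a a a a a a a   (applied A -> a)
Final yield: a a a a a a a
Total rewrite steps: 13

13


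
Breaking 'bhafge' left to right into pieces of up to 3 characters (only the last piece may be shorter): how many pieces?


'bhafge' has 6 characters.
Chunking with max size 3:
  Chunk 1: 'bha' (positions 0-2)
  Chunk 2: 'fge' (positions 3-5)
Total chunks: ceil(6 / 3) = 2

2


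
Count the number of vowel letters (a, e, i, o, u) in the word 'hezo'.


Scanning each character of 'hezo':
  Position 1: 'h' -> consonant (running count: 0)
  Position 2: 'e' -> vowel (running count: 1)
  Position 3: 'z' -> consonant (running count: 1)
  Position 4: 'o' -> vowel (running count: 2)
Total vowels: 2

2


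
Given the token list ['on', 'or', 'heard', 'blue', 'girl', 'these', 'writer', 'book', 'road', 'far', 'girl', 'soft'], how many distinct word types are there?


Listing all tokens and tracking unique types:
  Token 1: 'on' -> NEW (unique so far: 1)
  Token 2: 'or' -> NEW (unique so far: 2)
  Token 3: 'heard' -> NEW (unique so far: 3)
  Token 4: 'blue' -> NEW (unique so far: 4)
  Token 5: 'girl' -> NEW (unique so far: 5)
  Token 6: 'these' -> NEW (unique so far: 6)
  Token 7: 'writer' -> NEW (unique so far: 7)
  Token 8: 'book' -> NEW (unique so far: 8)
  Token 9: 'road' -> NEW (unique so far: 9)
  Token 10: 'far' -> NEW (unique so far: 10)
  Token 11: 'girl' -> duplicate (unique so far: 10)
  Token 12: 'soft' -> NEW (unique so far: 11)
Unique types: ('blue', 'book', 'far', 'girl', 'heard', 'on', 'or', 'road', 'soft', 'these', 'writer')
Vocabulary size: 11

11


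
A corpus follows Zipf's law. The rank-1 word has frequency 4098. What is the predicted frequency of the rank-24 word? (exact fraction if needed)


Zipf's law: freq(rank) = f1 / rank
f1 = 4098, rank = 24
freq = 4098 / 24
GCD(4098, 24) = 6
Simplified: 683/4

683/4


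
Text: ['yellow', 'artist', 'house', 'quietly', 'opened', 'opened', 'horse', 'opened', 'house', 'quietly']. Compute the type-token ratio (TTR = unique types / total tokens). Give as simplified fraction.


Tokens: 10
Unique types: ('artist', 'horse', 'house', 'opened', 'quietly', 'yellow') = 6
TTR = 6/10
Simplify: divide both by 2 -> 3/5
TTR = 3/5

3/5


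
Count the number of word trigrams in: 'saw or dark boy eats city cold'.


Word trigrams from [7] words:
  Trigram 1: (saw or dark)
  Trigram 2: (or dark boy)
  Trigram 3: (dark boy eats)
  Trigram 4: (boy eats city)
  Trigram 5: (eats city cold)
Total word trigrams: 7 - 2 = 5

5


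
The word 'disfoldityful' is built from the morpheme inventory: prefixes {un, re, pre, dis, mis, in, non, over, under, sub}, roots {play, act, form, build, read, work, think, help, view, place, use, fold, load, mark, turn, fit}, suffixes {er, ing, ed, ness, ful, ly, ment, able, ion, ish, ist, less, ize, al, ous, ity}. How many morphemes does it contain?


Segmenting 'disfoldityful' against the inventory:
  'dis' -> prefix (morpheme 1)
  'fold' -> root (morpheme 2)
  'ity' -> suffix (morpheme 3)
  'ful' -> suffix (morpheme 4)
Total morphemes: 4

4


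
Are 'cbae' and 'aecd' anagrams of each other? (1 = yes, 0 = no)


Sort characters of 'cbae': 'abce'
Sort characters of 'aecd': 'acde'
Sorted forms differ -> they are NOT anagrams
Result: 0

0


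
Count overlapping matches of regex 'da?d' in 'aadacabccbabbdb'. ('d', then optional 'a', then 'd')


Pattern: da?d means 'd', then optional 'a', then 'd'.
Scanning 'aadacabccbabbdb' position-by-position:
  Pos 0: window 'aad' -> no
  Pos 1: window 'ada' -> no
  Pos 2: window 'dac' -> no
  Pos 3: window 'aca' -> no
  Pos 4: window 'cab' -> no
  Pos 5: window 'abc' -> no
  Pos 6: window 'bcc' -> no
  Pos 7: window 'ccb' -> no
  Pos 8: window 'cba' -> no
  Pos 9: window 'bab' -> no
  Pos 10: window 'abb' -> no
  Pos 11: window 'bbd' -> no
  Pos 12: window 'bdb' -> no
  Pos 13: window 'db' -> no
  Pos 14: window 'b' -> no
Total matches: 0

0


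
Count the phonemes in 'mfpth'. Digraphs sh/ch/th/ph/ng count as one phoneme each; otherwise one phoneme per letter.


Parsing 'mfpth' greedily, digraphs first:
  'm' -> consonant phoneme (phonemes so far: 1)
  'f' -> consonant phoneme (phonemes so far: 2)
  'p' -> consonant phoneme (phonemes so far: 3)
  'th' -> digraph (1 consonant phoneme) (phonemes so far: 4)
Total phonemes: 4

4


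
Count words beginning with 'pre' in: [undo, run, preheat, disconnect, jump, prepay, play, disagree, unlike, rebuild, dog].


Checking each word for prefix 'pre':
  'undo' -> no (count: 0)
  'run' -> no (count: 0)
  'preheat' -> YES, starts with 'pre' (count: 1)
  'disconnect' -> no (count: 1)
  'jump' -> no (count: 1)
  'prepay' -> YES, starts with 'pre' (count: 2)
  'play' -> no (count: 2)
  'disagree' -> no (count: 2)
  'unlike' -> no (count: 2)
  'rebuild' -> no (count: 2)
  'dog' -> no (count: 2)
Total with prefix 'pre': 2

2


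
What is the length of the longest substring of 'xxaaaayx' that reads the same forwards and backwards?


Scanning 'xxaaaayx' for palindromic substrings.
Substring at positions 2-5: 'aaaa'.
Check: reverse('aaaa') = 'aaaa' -> palindrome confirmed.
Neighbouring characters ('x' / 'y') break symmetry, so it cannot extend further.
No longer palindromic substring exists; longest length = 4

4


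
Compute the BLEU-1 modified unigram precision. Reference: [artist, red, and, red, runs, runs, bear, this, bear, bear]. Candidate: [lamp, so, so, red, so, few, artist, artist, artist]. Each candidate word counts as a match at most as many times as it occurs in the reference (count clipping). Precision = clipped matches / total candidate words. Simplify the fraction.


Reference word counts: {'and': 1, 'artist': 1, 'bear': 3, 'red': 2, 'runs': 2, 'this': 1}
Checking each candidate word (with clipping):
  'lamp' -> not in reference -> no match (matches: 0)
  'so' -> not in reference -> no match (matches: 0)
  'so' -> not in reference -> no match (matches: 0)
  'red' -> in reference (ref count 2, used 1/2) -> match (matches: 1)
  'so' -> not in reference -> no match (matches: 1)
  'few' -> not in reference -> no match (matches: 1)
  'artist' -> in reference (ref count 1, used 1/1) -> match (matches: 2)
  'artist' -> ref count 1 already used up (1/1) -> clipped, no match (matches: 2)
  'artist' -> ref count 1 already used up (1/1) -> clipped, no match (matches: 2)
Clipped matches: 2, Candidate length: 9
Precision = 2/9

2/9


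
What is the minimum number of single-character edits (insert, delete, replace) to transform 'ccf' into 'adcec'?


Building DP table for s1='ccf' (len 3) and s2='adcec' (len 5):
       a  d  c  e  c
    0  1  2  3  4  5
  c 1  1  2  2  3  4
  c 2  2  2  2  3  3
  f 3  3  3  3  3  4
Edit distance = dp[3][5] = 4

4


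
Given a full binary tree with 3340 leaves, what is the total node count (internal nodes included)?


Leaf nodes (terminals): 3340
Internal nodes = n - 1 = 3340 - 1 = 3339
Total = leaves + internal = 3340 + 3339 = 6679

6679


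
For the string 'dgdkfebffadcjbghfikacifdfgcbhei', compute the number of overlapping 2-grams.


String 'dgdkfebffadcjbghfikacifdfgcbhei' has length L = 31.
Number of overlapping n-grams = L - n + 1
Substituting: 31 - 2 + 1 = 30

30


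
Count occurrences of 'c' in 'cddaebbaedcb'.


Scanning 'cddaebbaedcb' for 'c':
  Position 0: 'c' -> MATCH (count: 1)
  Position 10: 'c' -> MATCH (count: 2)
Total occurrences of 'c': 2

2


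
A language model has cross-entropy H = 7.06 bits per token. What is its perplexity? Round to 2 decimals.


Perplexity formula: PP = 2^H
H = 7.06
PP = 2^7.06
Decompose: 2^7.06 = 2^7 * 2^0.06
2^7 = 128, 2^0.06 ~ 1.0424658
PP ~ 128 * 1.0424658 = 133.4356224
Rounded to 2 decimals: 133.44

133.44


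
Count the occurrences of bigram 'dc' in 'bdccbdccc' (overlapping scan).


Scanning 'bdccbdccc' for bigram 'dc':
  Position 0: 'bd' -> no
  Position 1: 'dc' -> MATCH
  Position 2: 'cc' -> no
  Position 3: 'cb' -> no
  Position 4: 'bd' -> no
  Position 5: 'dc' -> MATCH
  Position 6: 'cc' -> no
  Position 7: 'cc' -> no
Total matches: 2

2


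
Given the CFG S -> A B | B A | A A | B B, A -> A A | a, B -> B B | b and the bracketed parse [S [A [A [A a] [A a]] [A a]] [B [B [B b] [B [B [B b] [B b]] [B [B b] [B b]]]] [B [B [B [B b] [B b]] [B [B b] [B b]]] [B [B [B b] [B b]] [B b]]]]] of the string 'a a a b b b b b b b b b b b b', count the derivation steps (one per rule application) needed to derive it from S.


Every bracketed nonterminal node [X ...] in the tree is produced by exactly one rule application.
Reading the tree off as a leftmost derivation:
  Step 1: S  =>  A B   (applied S -> A B)
  Step 2: A B  =>  A A B   (applied A -> A A)
  Step 3: A A B  =>  A A A B   (applied A -> A A)
  Step 4: A A A B  =>  a A A B   (applied A -> a)
  Step 5: a A A B  =>  a a A B   (applied A -> a)
  Step 6: a a A B  =>  a a a B   (applied A -> a)
  Step 7: a a a B  =>  a a a B B   (applied B -> B B)
  Step 8: a a a B B  =>  a a a B B B   (applied B -> B B)
  Step 9: a a a B B B  =>  a a a b B B   (applied B -> b)
  Step 10: a a a b B B  =>  a a a b B B B   (applied B -> B B)
  Step 11: a a a b B B B  =>  a a a b B B B B   (applied B -> B B)
  Step 12: a a a b B B B B  =>  a a a b b B B B   (applied B -> b)
  Step 13: a a a b b B B B  =>  a a a b b b B B   (applied B -> b)
  Step 14: a a a b b b B B  =>  a a a b b b B B B   (applied B -> B B)
  Step 15: a a a b b b B B B  =>  a a a b b b b B B   (applied B -> b)
  Step 16: a a a b b b b B B  =>  a a a b b b b b B   (applied B -> b)
  Step 17: a a a b b b b b B  =>  a a a b b b b b B B   (applied B -> B B)
  Step 18: a a a b b b b b B B  =>  a a a b b b b b B B B   (applied B -> B B)
  Step 19: a a a b b b b b B B B  =>  a a a b b b b b B B B B   (applied B -> B B)
  Step 20: a a a b b b b b B B B B  =>  a a a b b b b b b B B B   (applied B -> b)
  Step 21: a a a b b b b b b B B B  =>  a a a b b b b b b b B B   (applied B -> b)
  Step 22: a a a b b b b b b b B B  =>  a a a b b b b b b b B B B   (applied B -> B B)
  Step 23: a a a b b b b b b b B B B  =>  a a a b b b b b b b b B B   (applied B -> b)
  Step 24: a a a b b b b b b b b B B  =>  a a a b b b b b b b b b B   (applied B -> b)
  Step 25: a a a b b b b b b b b b B  =>  a a a b b b b b b b b b B B   (applied B -> B B)
  Step 26: a a a b b b b b b b b b B B  =>  a a a b b b b b b b b b B B B   (applied B -> B B)
  Step 27: a a a b b b b b b b b b B B B  =>  a a a b b b b b b b b b b B B   (applied B -> b)
  Step 28: a a a b b b b b b b b b b B B  =>  a a a b b b b b b b b b b b B   (applied B -> b)
  Step 29: a a a b b b b b b b b b b b B  =>  a a a b b b b b b b b b b b b   (applied B -> b)
Final yield: a a a b b b b b b b b b b b b
Total rewrite steps: 29

29
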